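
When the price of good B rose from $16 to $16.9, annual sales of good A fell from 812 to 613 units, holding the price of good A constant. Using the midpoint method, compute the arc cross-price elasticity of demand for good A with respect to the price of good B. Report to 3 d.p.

ΔQ_A = 613 − 812 = -199; ΔP_B = 16.9 − 16 = 0.9.
Midpoints: Q̄_A = 712.5, P̄_B = 16.45.
ε = (ΔQ_A/Q̄_A)/(ΔP_B/P̄_B) = (-199/712.5)/(0.9/16.45) ≈ -5.105.

-5.105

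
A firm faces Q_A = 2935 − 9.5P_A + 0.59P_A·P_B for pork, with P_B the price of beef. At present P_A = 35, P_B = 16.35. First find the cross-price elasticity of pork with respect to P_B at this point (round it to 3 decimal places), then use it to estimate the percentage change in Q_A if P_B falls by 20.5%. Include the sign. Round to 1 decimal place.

-2.4%

At P_A = 35, P_B = 16.35: Q_A = 2940.128.
∂Q_A/∂P_B = 0.59P_A = 20.6500.
ε = (∂Q_A/∂P_B)(P_B/Q_A) = 20.6500 × 16.35/2940.128 ≈ 0.115.
%ΔQ_A ≈ ε × %ΔP_B = 0.115 × (-20.5%) = -2.4%.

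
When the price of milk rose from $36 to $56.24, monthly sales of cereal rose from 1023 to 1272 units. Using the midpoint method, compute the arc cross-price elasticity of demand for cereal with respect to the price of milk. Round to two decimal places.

0.49

ΔQ_A = 1272 − 1023 = 249; ΔP_B = 56.24 − 36 = 20.24.
Midpoints: Q̄_A = 1147.5, P̄_B = 46.12.
ε = (ΔQ_A/Q̄_A)/(ΔP_B/P̄_B) = (249/1147.5)/(20.24/46.12) ≈ 0.49.
ε > 0: cereal and milk are substitutes.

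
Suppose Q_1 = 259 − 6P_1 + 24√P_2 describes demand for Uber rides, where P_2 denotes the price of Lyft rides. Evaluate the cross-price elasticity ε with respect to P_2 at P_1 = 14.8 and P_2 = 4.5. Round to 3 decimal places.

At P_1 = 14.8 and P_2 = 4.5: Q_1 = 221.112.
∂Q_1/∂P_2 = 24/(2√P_2) = 24/(2√4.5) = 5.6569.
ε = (∂Q_1/∂P_2)(P_2/Q_1) = 5.6569 × (4.5/221.112) ≈ 0.115.
ε > 0: substitutes.

0.115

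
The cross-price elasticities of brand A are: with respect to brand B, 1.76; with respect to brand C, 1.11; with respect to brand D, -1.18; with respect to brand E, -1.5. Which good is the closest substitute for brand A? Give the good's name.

brand B

Substitutes have ε > 0. Among the positive values, 1.76 (brand B) is largest.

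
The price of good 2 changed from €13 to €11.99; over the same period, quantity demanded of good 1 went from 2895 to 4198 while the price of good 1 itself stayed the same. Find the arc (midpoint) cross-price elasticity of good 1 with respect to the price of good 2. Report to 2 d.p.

-4.55

ΔQ_1 = 4198 − 2895 = 1303; ΔP_2 = 11.99 − 13 = -1.01.
Midpoints: Q̄_1 = 3546.5, P̄_2 = 12.50.
ε = (ΔQ_1/Q̄_1)/(ΔP_2/P̄_2) = (1303/3546.5)/(-1.01/12.50) ≈ -4.55.
ε < 0: good 1 and good 2 are complements.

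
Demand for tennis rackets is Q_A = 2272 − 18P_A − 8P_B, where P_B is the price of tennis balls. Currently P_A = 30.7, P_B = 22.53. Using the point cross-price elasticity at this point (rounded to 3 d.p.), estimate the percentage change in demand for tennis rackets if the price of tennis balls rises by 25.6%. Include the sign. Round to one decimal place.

At P_A = 30.7, P_B = 22.53: Q_A = 1539.16.
∂Q_A/∂P_B = -8.
ε = (∂Q_A/∂P_B)(P_B/Q_A) = -8.0000 × 22.53/1539.16 ≈ -0.117.
%ΔQ_A ≈ ε × %ΔP_B = -0.117 × (25.6%) = -3.0%.

-3.0%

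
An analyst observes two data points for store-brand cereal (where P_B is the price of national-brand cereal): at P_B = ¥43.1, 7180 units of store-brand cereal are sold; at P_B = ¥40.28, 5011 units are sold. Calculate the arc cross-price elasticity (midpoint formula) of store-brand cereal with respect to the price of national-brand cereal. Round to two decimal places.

5.26

ΔQ_A = 5011 − 7180 = -2169; ΔP_B = 40.28 − 43.1 = -2.82.
Midpoints: Q̄_A = 6095.5, P̄_B = 41.69.
ε = (ΔQ_A/Q̄_A)/(ΔP_B/P̄_B) = (-2169/6095.5)/(-2.82/41.69) ≈ 5.26.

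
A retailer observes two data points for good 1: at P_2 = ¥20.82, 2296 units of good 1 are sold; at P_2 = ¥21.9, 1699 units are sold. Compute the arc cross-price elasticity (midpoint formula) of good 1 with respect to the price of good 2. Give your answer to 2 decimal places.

ΔQ_1 = 1699 − 2296 = -597; ΔP_2 = 21.9 − 20.82 = 1.08.
Midpoints: Q̄_1 = 1997.5, P̄_2 = 21.36.
ε = (ΔQ_1/Q̄_1)/(ΔP_2/P̄_2) = (-597/1997.5)/(1.08/21.36) ≈ -5.91.

-5.91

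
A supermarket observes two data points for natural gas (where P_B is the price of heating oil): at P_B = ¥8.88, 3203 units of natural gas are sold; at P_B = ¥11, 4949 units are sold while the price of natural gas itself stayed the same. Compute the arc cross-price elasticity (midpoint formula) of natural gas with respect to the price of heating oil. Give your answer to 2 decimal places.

ΔQ_A = 4949 − 3203 = 1746; ΔP_B = 11 − 8.88 = 2.12.
Midpoints: Q̄_A = 4076.0, P̄_B = 9.94.
ε = (ΔQ_A/Q̄_A)/(ΔP_B/P̄_B) = (1746/4076.0)/(2.12/9.94) ≈ 2.01.
ε > 0: natural gas and heating oil are substitutes.

2.01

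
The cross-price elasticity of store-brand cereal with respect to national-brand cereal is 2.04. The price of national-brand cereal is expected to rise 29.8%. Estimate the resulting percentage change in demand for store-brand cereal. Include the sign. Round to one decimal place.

60.8%

%ΔQ ≈ ε × %ΔP of national-brand cereal = 2.04 × (29.8%) = 60.8%.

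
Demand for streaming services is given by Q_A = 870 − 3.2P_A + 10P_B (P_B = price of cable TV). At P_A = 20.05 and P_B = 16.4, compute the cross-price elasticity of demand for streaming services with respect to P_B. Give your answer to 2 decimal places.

0.17

At P_A = 20.05 and P_B = 16.4: Q_A = 969.84.
∂Q_A/∂P_B = 10.
ε = (∂Q_A/∂P_B)(P_B/Q_A) = 10 × (16.4/969.84) ≈ 0.17.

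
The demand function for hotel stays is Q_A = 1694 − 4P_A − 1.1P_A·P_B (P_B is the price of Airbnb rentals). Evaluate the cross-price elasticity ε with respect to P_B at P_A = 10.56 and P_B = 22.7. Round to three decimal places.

-0.190

At P_A = 10.56 and P_B = 22.7: Q_A = 1388.077.
∂Q_A/∂P_B = -1.1P_A = -1.1(10.56) = -11.6160.
ε = (∂Q_A/∂P_B)(P_B/Q_A) = -11.6160 × (22.7/1388.077) ≈ -0.190.
ε < 0: complements.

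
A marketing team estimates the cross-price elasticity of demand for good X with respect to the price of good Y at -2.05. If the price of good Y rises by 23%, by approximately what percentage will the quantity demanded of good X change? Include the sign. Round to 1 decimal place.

%ΔQ ≈ ε × %ΔP of good Y = -2.05 × (23%) = -47.2%.

-47.2%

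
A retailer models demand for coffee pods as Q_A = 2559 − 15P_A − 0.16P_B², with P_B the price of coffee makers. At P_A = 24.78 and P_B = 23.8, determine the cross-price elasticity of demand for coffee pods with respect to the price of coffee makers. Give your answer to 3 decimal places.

At P_A = 24.78 and P_B = 23.8: Q_A = 2096.670.
∂Q_A/∂P_B = -0.32P_B = -0.32(23.8) = -7.6160.
ε = (∂Q_A/∂P_B)(P_B/Q_A) = -7.6160 × (23.8/2096.670) ≈ -0.086.
ε < 0: complements.

-0.086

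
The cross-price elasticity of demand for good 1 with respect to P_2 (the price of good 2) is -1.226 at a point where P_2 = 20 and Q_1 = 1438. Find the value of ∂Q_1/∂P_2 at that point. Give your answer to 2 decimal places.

-88.15

ε = (∂Q_1/∂P_2)·(P_2/Q_1) ⇒ ∂Q_1/∂P_2 = ε·Q_1/P_2 = -1.226 × 1438/20 ≈ -88.15.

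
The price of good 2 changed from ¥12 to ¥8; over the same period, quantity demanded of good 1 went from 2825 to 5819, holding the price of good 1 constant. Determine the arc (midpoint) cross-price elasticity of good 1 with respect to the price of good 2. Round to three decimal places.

ΔQ_1 = 5819 − 2825 = 2994; ΔP_2 = 8 − 12 = -4.
Midpoints: Q̄_1 = 4322.0, P̄_2 = 10.00.
ε = (ΔQ_1/Q̄_1)/(ΔP_2/P̄_2) = (2994/4322.0)/(-4/10.00) ≈ -1.732.

-1.732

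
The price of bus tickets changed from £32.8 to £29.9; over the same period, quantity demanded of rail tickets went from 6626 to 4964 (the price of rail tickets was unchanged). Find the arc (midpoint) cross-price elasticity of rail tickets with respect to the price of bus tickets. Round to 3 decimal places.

ΔQ_A = 4964 − 6626 = -1662; ΔP_B = 29.9 − 32.8 = -2.9.
Midpoints: Q̄_A = 5795.0, P̄_B = 31.35.
ε = (ΔQ_A/Q̄_A)/(ΔP_B/P̄_B) = (-1662/5795.0)/(-2.9/31.35) ≈ 3.100.

3.100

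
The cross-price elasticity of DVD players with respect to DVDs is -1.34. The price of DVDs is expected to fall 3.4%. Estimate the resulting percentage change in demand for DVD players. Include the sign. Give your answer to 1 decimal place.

4.6%

%ΔQ ≈ ε × %ΔP of DVDs = -1.34 × (-3.4%) = 4.6%.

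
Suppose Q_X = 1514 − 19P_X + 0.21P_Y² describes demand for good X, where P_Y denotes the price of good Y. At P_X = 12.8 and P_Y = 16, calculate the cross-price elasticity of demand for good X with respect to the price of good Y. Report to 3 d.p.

0.081

At P_X = 12.8 and P_Y = 16: Q_X = 1324.56.
∂Q_X/∂P_Y = 0.42P_Y = 0.42(16) = 6.7200.
ε = (∂Q_X/∂P_Y)(P_Y/Q_X) = 6.7200 × (16/1324.56) ≈ 0.081.
ε > 0: substitutes.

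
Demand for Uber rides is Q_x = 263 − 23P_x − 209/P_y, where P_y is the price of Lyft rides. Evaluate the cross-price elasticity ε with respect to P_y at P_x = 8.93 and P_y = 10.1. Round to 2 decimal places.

At P_x = 8.93 and P_y = 10.1: Q_x = 36.917.
∂Q_x/∂P_y = 209/P_y² = 2.0488.
ε = (∂Q_x/∂P_y)(P_y/Q_x) = 2.0488 × (10.1/36.917) ≈ 0.56.
ε > 0: substitutes.

0.56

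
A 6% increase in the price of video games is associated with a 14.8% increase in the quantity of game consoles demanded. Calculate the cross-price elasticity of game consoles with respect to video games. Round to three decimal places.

ε = (%ΔQ of game consoles) / (%ΔP of video games) = (14.8%) / (6%) ≈ 2.467.
Positive cross-price elasticity: substitutes.

2.467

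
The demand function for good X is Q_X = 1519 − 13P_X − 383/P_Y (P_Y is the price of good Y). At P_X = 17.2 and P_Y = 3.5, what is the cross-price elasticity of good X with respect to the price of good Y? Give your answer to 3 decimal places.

0.092

At P_X = 17.2 and P_Y = 3.5: Q_X = 1185.971.
∂Q_X/∂P_Y = 383/P_Y² = 31.2653.
ε = (∂Q_X/∂P_Y)(P_Y/Q_X) = 31.2653 × (3.5/1185.971) ≈ 0.092.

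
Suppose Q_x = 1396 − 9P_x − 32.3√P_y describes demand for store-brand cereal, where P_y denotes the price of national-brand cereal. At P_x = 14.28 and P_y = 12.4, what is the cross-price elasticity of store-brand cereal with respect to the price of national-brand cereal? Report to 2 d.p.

-0.05

At P_x = 14.28 and P_y = 12.4: Q_x = 1153.740.
∂Q_x/∂P_y = -32.3/(2√P_y) = -32.3/(2√12.4) = -4.5863.
ε = (∂Q_x/∂P_y)(P_y/Q_x) = -4.5863 × (12.4/1153.740) ≈ -0.05.
ε < 0: complements.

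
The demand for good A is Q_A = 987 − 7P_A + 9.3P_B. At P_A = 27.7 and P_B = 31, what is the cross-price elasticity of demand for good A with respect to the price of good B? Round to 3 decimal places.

0.267

At P_A = 27.7 and P_B = 31: Q_A = 1081.4.
∂Q_A/∂P_B = 9.3.
ε = (∂Q_A/∂P_B)(P_B/Q_A) = 9.3 × (31/1081.4) ≈ 0.267.
Since ε > 0, good A and good B are substitutes.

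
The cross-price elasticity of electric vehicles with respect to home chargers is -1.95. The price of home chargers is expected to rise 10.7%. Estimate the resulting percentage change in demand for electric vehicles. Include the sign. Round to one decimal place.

%ΔQ ≈ ε × %ΔP of home chargers = -1.95 × (10.7%) = -20.9%.

-20.9%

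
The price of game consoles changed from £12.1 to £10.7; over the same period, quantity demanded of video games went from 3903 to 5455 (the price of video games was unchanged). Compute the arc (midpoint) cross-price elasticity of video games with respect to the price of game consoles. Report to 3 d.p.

-2.701

ΔQ_A = 5455 − 3903 = 1552; ΔP_B = 10.7 − 12.1 = -1.4.
Midpoints: Q̄_A = 4679.0, P̄_B = 11.40.
ε = (ΔQ_A/Q̄_A)/(ΔP_B/P̄_B) = (1552/4679.0)/(-1.4/11.40) ≈ -2.701.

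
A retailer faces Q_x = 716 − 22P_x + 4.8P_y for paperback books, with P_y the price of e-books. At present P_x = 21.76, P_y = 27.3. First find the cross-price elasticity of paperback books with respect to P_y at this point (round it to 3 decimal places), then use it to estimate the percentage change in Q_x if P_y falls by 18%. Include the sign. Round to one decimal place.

-6.4%

At P_x = 21.76, P_y = 27.3: Q_x = 368.32.
∂Q_x/∂P_y = 4.8.
ε = (∂Q_x/∂P_y)(P_y/Q_x) = 4.8000 × 27.3/368.32 ≈ 0.356.
%ΔQ_x ≈ ε × %ΔP_y = 0.356 × (-18%) = -6.4%.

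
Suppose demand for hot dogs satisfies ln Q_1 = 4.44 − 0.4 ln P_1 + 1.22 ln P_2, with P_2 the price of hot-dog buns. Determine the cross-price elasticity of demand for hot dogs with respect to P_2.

1.22

In a log-linear (constant-elasticity) demand function, the coefficient on ln P_2 is the cross-price elasticity.
ε = 1.22. Positive, so hot dogs and hot-dog buns are substitutes.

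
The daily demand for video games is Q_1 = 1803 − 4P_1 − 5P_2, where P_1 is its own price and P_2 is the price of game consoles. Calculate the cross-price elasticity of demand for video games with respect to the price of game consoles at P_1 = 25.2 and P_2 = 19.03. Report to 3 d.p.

-0.059

At P_1 = 25.2 and P_2 = 19.03: Q_1 = 1607.05.
∂Q_1/∂P_2 = -5.
ε = (∂Q_1/∂P_2)(P_2/Q_1) = -5 × (19.03/1607.05) ≈ -0.059.
Since ε < 0, video games and game consoles are complements.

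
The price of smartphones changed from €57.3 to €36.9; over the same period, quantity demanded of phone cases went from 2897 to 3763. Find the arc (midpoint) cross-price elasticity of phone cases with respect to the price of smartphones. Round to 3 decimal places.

-0.600

ΔQ_A = 3763 − 2897 = 866; ΔP_B = 36.9 − 57.3 = -20.4.
Midpoints: Q̄_A = 3330.0, P̄_B = 47.10.
ε = (ΔQ_A/Q̄_A)/(ΔP_B/P̄_B) = (866/3330.0)/(-20.4/47.10) ≈ -0.600.
ε < 0: phone cases and smartphones are complements.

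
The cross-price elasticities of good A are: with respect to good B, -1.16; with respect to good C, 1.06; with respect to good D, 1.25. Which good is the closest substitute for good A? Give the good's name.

good D

Substitutes have ε > 0. Among the positive values, 1.25 (good D) is largest.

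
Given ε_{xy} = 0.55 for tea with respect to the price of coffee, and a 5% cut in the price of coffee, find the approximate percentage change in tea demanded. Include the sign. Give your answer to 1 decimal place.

%ΔQ ≈ ε × %ΔP of coffee = 0.55 × (-5%) = -2.8%.
Demand for tea falls by about 2.8%.

-2.8%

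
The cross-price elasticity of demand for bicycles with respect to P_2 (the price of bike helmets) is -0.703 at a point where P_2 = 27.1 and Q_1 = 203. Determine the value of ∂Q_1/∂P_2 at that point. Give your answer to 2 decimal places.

ε = (∂Q_1/∂P_2)·(P_2/Q_1) ⇒ ∂Q_1/∂P_2 = ε·Q_1/P_2 = -0.703 × 203/27.1 ≈ -5.27.

-5.27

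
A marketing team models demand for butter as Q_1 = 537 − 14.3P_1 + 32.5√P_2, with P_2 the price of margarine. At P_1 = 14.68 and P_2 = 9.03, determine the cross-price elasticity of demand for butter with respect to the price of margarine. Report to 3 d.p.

0.115

At P_1 = 14.68 and P_2 = 9.03: Q_1 = 424.738.
∂Q_1/∂P_2 = 32.5/(2√P_2) = 32.5/(2√9.03) = 5.4077.
ε = (∂Q_1/∂P_2)(P_2/Q_1) = 5.4077 × (9.03/424.738) ≈ 0.115.
ε > 0: substitutes.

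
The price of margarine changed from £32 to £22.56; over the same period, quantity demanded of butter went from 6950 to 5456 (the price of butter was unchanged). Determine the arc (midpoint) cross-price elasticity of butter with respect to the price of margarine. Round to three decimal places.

0.696

ΔQ_A = 5456 − 6950 = -1494; ΔP_B = 22.56 − 32 = -9.44.
Midpoints: Q̄_A = 6203.0, P̄_B = 27.28.
ε = (ΔQ_A/Q̄_A)/(ΔP_B/P̄_B) = (-1494/6203.0)/(-9.44/27.28) ≈ 0.696.
ε > 0: butter and margarine are substitutes.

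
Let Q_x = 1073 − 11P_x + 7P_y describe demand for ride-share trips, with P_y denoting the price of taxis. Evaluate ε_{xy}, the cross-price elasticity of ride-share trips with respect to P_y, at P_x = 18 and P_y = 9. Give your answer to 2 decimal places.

At P_x = 18 and P_y = 9: Q_x = 938.
∂Q_x/∂P_y = 7.
ε = (∂Q_x/∂P_y)(P_y/Q_x) = 7 × (9/938) ≈ 0.07.
Since ε > 0, ride-share trips and taxis are substitutes.

0.07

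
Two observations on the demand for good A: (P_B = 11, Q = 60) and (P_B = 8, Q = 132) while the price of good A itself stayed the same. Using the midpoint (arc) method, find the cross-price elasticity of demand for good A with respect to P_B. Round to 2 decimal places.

ΔQ_A = 132 − 60 = 72; ΔP_B = 8 − 11 = -3.
Midpoints: Q̄_A = 96.0, P̄_B = 9.50.
ε = (ΔQ_A/Q̄_A)/(ΔP_B/P̄_B) = (72/96.0)/(-3/9.50) ≈ -2.38.
ε < 0: good A and good B are complements.

-2.38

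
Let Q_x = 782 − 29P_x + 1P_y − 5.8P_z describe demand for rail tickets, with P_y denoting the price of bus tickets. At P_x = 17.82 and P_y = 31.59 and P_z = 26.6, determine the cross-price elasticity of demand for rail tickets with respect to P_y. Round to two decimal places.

At P_x = 17.82 and P_y = 31.59 and P_z = 26.6: Q_x = 142.53.
∂Q_x/∂P_y = 1.
ε = (∂Q_x/∂P_y)(P_y/Q_x) = 1 × (31.59/142.53) ≈ 0.22.

0.22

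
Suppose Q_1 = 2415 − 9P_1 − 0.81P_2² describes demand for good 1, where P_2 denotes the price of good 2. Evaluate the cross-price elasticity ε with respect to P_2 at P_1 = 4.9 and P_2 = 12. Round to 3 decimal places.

At P_1 = 4.9 and P_2 = 12: Q_1 = 2254.26.
∂Q_1/∂P_2 = -1.62P_2 = -1.62(12) = -19.4400.
ε = (∂Q_1/∂P_2)(P_2/Q_1) = -19.4400 × (12/2254.26) ≈ -0.103.

-0.103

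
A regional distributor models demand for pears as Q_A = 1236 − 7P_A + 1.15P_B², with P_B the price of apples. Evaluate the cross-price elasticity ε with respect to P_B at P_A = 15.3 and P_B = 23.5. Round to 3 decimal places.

0.720

At P_A = 15.3 and P_B = 23.5: Q_A = 1763.988.
∂Q_A/∂P_B = 2.3P_B = 2.3(23.5) = 54.0500.
ε = (∂Q_A/∂P_B)(P_B/Q_A) = 54.0500 × (23.5/1763.988) ≈ 0.720.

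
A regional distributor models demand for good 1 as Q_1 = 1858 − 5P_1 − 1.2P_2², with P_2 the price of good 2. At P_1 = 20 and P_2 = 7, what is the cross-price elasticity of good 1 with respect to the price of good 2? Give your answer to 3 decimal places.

At P_1 = 20 and P_2 = 7: Q_1 = 1699.2.
∂Q_1/∂P_2 = -2.4P_2 = -2.4(7) = -16.8000.
ε = (∂Q_1/∂P_2)(P_2/Q_1) = -16.8000 × (7/1699.2) ≈ -0.069.
ε < 0: complements.

-0.069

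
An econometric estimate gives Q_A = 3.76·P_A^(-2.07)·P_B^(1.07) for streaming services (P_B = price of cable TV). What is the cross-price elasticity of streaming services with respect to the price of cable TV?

In a log-linear (constant-elasticity) demand function, the coefficient on the exponent of P_B is the cross-price elasticity.
ε = 1.07. Positive, so streaming services and cable TV are substitutes.

1.07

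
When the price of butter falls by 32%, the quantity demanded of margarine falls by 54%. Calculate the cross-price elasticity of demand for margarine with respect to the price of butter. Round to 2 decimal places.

ε = (%ΔQ of margarine) / (%ΔP of butter) = (-54%) / (-32%) ≈ 1.69.
Positive cross-price elasticity: substitutes.

1.69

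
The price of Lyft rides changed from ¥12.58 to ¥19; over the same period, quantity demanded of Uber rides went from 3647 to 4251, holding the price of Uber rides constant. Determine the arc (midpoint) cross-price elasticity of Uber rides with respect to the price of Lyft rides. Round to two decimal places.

0.38

ΔQ_A = 4251 − 3647 = 604; ΔP_B = 19 − 12.58 = 6.42.
Midpoints: Q̄_A = 3949.0, P̄_B = 15.79.
ε = (ΔQ_A/Q̄_A)/(ΔP_B/P̄_B) = (604/3949.0)/(6.42/15.79) ≈ 0.38.
ε > 0: Uber rides and Lyft rides are substitutes.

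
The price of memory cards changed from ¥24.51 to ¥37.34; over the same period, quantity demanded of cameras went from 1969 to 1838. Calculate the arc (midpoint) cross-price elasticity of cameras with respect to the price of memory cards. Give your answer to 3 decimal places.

-0.166

ΔQ_A = 1838 − 1969 = -131; ΔP_B = 37.34 − 24.51 = 12.83.
Midpoints: Q̄_A = 1903.5, P̄_B = 30.93.
ε = (ΔQ_A/Q̄_A)/(ΔP_B/P̄_B) = (-131/1903.5)/(12.83/30.93) ≈ -0.166.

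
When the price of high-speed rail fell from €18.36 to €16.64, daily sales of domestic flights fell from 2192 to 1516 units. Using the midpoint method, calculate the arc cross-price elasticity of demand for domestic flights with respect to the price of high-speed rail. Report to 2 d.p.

3.71

ΔQ_A = 1516 − 2192 = -676; ΔP_B = 16.64 − 18.36 = -1.72.
Midpoints: Q̄_A = 1854.0, P̄_B = 17.50.
ε = (ΔQ_A/Q̄_A)/(ΔP_B/P̄_B) = (-676/1854.0)/(-1.72/17.50) ≈ 3.71.
ε > 0: domestic flights and high-speed rail are substitutes.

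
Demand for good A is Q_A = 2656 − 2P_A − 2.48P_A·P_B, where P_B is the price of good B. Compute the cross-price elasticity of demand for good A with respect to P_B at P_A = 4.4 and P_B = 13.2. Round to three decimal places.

At P_A = 4.4 and P_B = 13.2: Q_A = 2503.162.
∂Q_A/∂P_B = -2.48P_A = -2.48(4.4) = -10.9120.
ε = (∂Q_A/∂P_B)(P_B/Q_A) = -10.9120 × (13.2/2503.162) ≈ -0.058.
ε < 0: complements.

-0.058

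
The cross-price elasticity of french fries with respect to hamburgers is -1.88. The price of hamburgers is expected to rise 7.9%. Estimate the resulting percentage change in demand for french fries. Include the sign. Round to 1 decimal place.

-14.9%

%ΔQ ≈ ε × %ΔP of hamburgers = -1.88 × (7.9%) = -14.9%.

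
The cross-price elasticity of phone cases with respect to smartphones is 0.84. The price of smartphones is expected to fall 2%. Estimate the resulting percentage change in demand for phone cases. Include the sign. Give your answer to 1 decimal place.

%ΔQ ≈ ε × %ΔP of smartphones = 0.84 × (-2%) = -1.7%.

-1.7%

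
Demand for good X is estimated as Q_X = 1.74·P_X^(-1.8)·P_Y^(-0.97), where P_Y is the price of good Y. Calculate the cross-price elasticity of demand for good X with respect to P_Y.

-0.97

In a log-linear (constant-elasticity) demand function, the coefficient on the exponent of P_Y is the cross-price elasticity.
ε = -0.97. Negative, so good X and good Y are complements.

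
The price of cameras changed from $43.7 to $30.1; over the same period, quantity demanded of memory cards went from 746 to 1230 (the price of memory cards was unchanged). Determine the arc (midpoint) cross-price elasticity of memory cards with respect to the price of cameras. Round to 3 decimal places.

-1.329

ΔQ_A = 1230 − 746 = 484; ΔP_B = 30.1 − 43.7 = -13.6.
Midpoints: Q̄_A = 988.0, P̄_B = 36.90.
ε = (ΔQ_A/Q̄_A)/(ΔP_B/P̄_B) = (484/988.0)/(-13.6/36.90) ≈ -1.329.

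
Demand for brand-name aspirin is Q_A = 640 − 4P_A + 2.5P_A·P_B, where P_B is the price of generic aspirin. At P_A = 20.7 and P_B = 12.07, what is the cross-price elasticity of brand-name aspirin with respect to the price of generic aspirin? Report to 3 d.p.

0.529

At P_A = 20.7 and P_B = 12.07: Q_A = 1181.823.
∂Q_A/∂P_B = 2.5P_A = 2.5(20.7) = 51.7500.
ε = (∂Q_A/∂P_B)(P_B/Q_A) = 51.7500 × (12.07/1181.823) ≈ 0.529.
ε > 0: substitutes.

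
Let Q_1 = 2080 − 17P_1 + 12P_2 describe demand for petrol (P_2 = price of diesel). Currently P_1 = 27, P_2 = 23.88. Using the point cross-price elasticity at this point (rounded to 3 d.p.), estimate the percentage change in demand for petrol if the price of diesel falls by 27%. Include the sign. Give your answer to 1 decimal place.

At P_1 = 27, P_2 = 23.88: Q_1 = 1907.56.
∂Q_1/∂P_2 = 12.
ε = (∂Q_1/∂P_2)(P_2/Q_1) = 12.0000 × 23.88/1907.56 ≈ 0.150.
%ΔQ_1 ≈ ε × %ΔP_2 = 0.150 × (-27%) = -4.1%.

-4.1%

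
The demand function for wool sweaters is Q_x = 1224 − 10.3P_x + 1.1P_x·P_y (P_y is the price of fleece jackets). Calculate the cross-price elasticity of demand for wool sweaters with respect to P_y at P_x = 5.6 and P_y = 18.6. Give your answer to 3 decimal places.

At P_x = 5.6 and P_y = 18.6: Q_x = 1280.896.
∂Q_x/∂P_y = 1.1P_x = 1.1(5.6) = 6.1600.
ε = (∂Q_x/∂P_y)(P_y/Q_x) = 6.1600 × (18.6/1280.896) ≈ 0.089.
ε > 0: substitutes.

0.089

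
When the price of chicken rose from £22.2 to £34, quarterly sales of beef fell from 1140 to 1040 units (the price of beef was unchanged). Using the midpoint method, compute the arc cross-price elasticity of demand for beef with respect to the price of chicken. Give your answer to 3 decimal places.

-0.218

ΔQ_A = 1040 − 1140 = -100; ΔP_B = 34 − 22.2 = 11.8.
Midpoints: Q̄_A = 1090.0, P̄_B = 28.10.
ε = (ΔQ_A/Q̄_A)/(ΔP_B/P̄_B) = (-100/1090.0)/(11.8/28.10) ≈ -0.218.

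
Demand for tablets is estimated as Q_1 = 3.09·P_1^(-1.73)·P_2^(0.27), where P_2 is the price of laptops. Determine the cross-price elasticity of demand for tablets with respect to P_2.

In a log-linear (constant-elasticity) demand function, the coefficient on the exponent of P_2 is the cross-price elasticity.
ε = 0.27. Positive, so tablets and laptops are substitutes.

0.27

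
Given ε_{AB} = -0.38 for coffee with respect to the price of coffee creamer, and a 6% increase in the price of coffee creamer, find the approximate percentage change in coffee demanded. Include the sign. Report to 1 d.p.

-2.3%

%ΔQ ≈ ε × %ΔP of coffee creamer = -0.38 × (6%) = -2.3%.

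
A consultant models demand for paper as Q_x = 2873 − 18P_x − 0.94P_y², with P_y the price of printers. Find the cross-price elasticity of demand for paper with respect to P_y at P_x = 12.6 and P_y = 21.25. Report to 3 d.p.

At P_x = 12.6 and P_y = 21.25: Q_x = 2221.731.
∂Q_x/∂P_y = -1.88P_y = -1.88(21.25) = -39.9500.
ε = (∂Q_x/∂P_y)(P_y/Q_x) = -39.9500 × (21.25/2221.731) ≈ -0.382.
ε < 0: complements.

-0.382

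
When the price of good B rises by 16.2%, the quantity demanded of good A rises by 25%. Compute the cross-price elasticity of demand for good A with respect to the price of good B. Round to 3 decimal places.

1.543

ε = (%ΔQ of good A) / (%ΔP of good B) = (25%) / (16.2%) ≈ 1.543.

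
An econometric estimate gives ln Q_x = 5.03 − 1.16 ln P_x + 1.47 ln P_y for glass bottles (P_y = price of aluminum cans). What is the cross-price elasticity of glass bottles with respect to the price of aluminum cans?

1.47

In a log-linear (constant-elasticity) demand function, the coefficient on ln P_y is the cross-price elasticity.
ε = 1.47. Positive, so glass bottles and aluminum cans are substitutes.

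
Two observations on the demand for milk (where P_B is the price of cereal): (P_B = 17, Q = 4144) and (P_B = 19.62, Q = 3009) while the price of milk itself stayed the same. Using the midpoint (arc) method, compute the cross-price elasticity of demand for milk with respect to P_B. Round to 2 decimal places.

ΔQ_A = 3009 − 4144 = -1135; ΔP_B = 19.62 − 17 = 2.62.
Midpoints: Q̄_A = 3576.5, P̄_B = 18.31.
ε = (ΔQ_A/Q̄_A)/(ΔP_B/P̄_B) = (-1135/3576.5)/(2.62/18.31) ≈ -2.22.
ε < 0: milk and cereal are complements.

-2.22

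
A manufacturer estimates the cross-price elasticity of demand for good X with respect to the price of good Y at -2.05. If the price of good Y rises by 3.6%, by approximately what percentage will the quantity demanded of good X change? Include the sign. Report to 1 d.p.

-7.4%

%ΔQ ≈ ε × %ΔP of good Y = -2.05 × (3.6%) = -7.4%.
Demand for good X falls by about 7.4%.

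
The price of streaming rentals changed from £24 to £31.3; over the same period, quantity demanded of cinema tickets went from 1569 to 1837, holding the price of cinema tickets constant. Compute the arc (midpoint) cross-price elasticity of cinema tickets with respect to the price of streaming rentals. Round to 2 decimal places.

0.60

ΔQ_A = 1837 − 1569 = 268; ΔP_B = 31.3 − 24 = 7.3.
Midpoints: Q̄_A = 1703.0, P̄_B = 27.65.
ε = (ΔQ_A/Q̄_A)/(ΔP_B/P̄_B) = (268/1703.0)/(7.3/27.65) ≈ 0.60.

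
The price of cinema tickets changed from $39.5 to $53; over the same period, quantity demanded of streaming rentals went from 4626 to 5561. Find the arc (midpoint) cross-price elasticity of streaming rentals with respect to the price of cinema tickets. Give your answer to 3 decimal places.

0.629

ΔQ_A = 5561 − 4626 = 935; ΔP_B = 53 − 39.5 = 13.5.
Midpoints: Q̄_A = 5093.5, P̄_B = 46.25.
ε = (ΔQ_A/Q̄_A)/(ΔP_B/P̄_B) = (935/5093.5)/(13.5/46.25) ≈ 0.629.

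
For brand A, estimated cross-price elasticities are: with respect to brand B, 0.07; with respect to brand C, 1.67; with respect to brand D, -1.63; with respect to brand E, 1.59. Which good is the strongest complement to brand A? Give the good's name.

Complements have ε < 0. The most negative value is -1.63 (brand D).

brand D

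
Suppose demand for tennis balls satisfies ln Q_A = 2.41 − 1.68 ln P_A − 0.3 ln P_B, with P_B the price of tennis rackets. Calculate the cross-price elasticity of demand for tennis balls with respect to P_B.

-0.30

In a log-linear (constant-elasticity) demand function, the coefficient on ln P_B is the cross-price elasticity.
ε = -0.30. Negative, so tennis balls and tennis rackets are complements.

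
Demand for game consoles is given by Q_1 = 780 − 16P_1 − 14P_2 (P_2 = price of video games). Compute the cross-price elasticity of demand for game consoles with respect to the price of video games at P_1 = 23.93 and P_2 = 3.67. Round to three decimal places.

-0.149

At P_1 = 23.93 and P_2 = 3.67: Q_1 = 345.74.
∂Q_1/∂P_2 = -14.
ε = (∂Q_1/∂P_2)(P_2/Q_1) = -14 × (3.67/345.74) ≈ -0.149.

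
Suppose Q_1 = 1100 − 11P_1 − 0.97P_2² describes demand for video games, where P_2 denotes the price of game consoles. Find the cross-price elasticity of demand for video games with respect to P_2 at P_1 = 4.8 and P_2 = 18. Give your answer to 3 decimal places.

-0.858

At P_1 = 4.8 and P_2 = 18: Q_1 = 732.92.
∂Q_1/∂P_2 = -1.94P_2 = -1.94(18) = -34.9200.
ε = (∂Q_1/∂P_2)(P_2/Q_1) = -34.9200 × (18/732.92) ≈ -0.858.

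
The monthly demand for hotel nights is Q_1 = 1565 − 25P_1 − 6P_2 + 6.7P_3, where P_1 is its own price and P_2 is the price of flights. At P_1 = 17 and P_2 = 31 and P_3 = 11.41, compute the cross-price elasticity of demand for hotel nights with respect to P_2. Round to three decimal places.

At P_1 = 17 and P_2 = 31 and P_3 = 11.41: Q_1 = 1030.447.
∂Q_1/∂P_2 = -6.
ε = (∂Q_1/∂P_2)(P_2/Q_1) = -6 × (31/1030.447) ≈ -0.181.
Since ε < 0, hotel nights and flights are complements.

-0.181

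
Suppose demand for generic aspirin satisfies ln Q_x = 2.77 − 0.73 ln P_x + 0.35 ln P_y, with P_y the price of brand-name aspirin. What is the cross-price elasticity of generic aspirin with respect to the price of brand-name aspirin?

In a log-linear (constant-elasticity) demand function, the coefficient on ln P_y is the cross-price elasticity.
ε = 0.35. Positive, so generic aspirin and brand-name aspirin are substitutes.

0.35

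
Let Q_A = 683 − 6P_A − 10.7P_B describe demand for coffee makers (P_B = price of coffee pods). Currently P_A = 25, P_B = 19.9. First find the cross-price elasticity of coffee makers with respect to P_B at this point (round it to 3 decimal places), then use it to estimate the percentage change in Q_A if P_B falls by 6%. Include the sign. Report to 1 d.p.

At P_A = 25, P_B = 19.9: Q_A = 320.07.
∂Q_A/∂P_B = -10.7.
ε = (∂Q_A/∂P_B)(P_B/Q_A) = -10.7000 × 19.9/320.07 ≈ -0.665.
%ΔQ_A ≈ ε × %ΔP_B = -0.665 × (-6%) = 4.0%.

4.0%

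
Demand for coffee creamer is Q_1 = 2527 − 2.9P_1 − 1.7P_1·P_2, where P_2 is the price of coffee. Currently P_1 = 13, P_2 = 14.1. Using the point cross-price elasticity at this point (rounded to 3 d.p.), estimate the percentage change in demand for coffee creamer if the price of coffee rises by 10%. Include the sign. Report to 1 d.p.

-1.4%

At P_1 = 13, P_2 = 14.1: Q_1 = 2177.69.
∂Q_1/∂P_2 = -1.7P_1 = -22.1000.
ε = (∂Q_1/∂P_2)(P_2/Q_1) = -22.1000 × 14.1/2177.69 ≈ -0.143.
%ΔQ_1 ≈ ε × %ΔP_2 = -0.143 × (10%) = -1.4%.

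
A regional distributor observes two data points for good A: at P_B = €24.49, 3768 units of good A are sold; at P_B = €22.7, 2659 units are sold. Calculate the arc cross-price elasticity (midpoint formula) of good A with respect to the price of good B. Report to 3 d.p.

4.549

ΔQ_A = 2659 − 3768 = -1109; ΔP_B = 22.7 − 24.49 = -1.79.
Midpoints: Q̄_A = 3213.5, P̄_B = 23.59.
ε = (ΔQ_A/Q̄_A)/(ΔP_B/P̄_B) = (-1109/3213.5)/(-1.79/23.59) ≈ 4.549.
ε > 0: good A and good B are substitutes.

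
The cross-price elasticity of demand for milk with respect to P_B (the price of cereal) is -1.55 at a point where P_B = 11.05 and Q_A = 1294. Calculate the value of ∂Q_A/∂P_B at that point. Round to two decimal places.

ε = (∂Q_A/∂P_B)·(P_B/Q_A) ⇒ ∂Q_A/∂P_B = ε·Q_A/P_B = -1.55 × 1294/11.05 ≈ -181.51.

-181.51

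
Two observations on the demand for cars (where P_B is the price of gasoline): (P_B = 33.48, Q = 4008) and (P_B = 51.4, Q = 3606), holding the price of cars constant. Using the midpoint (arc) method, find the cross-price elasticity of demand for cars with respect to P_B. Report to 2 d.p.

ΔQ_A = 3606 − 4008 = -402; ΔP_B = 51.4 − 33.48 = 17.92.
Midpoints: Q̄_A = 3807.0, P̄_B = 42.44.
ε = (ΔQ_A/Q̄_A)/(ΔP_B/P̄_B) = (-402/3807.0)/(17.92/42.44) ≈ -0.25.

-0.25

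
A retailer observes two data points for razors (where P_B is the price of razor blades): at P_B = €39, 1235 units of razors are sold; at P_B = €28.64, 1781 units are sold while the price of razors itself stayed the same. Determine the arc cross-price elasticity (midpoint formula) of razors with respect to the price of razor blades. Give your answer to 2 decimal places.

-1.18

ΔQ_A = 1781 − 1235 = 546; ΔP_B = 28.64 − 39 = -10.36.
Midpoints: Q̄_A = 1508.0, P̄_B = 33.82.
ε = (ΔQ_A/Q̄_A)/(ΔP_B/P̄_B) = (546/1508.0)/(-10.36/33.82) ≈ -1.18.
ε < 0: razors and razor blades are complements.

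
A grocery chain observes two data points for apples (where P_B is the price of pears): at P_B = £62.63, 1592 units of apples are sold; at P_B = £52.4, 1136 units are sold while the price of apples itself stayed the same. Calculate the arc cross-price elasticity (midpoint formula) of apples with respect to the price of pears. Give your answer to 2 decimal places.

ΔQ_A = 1136 − 1592 = -456; ΔP_B = 52.4 − 62.63 = -10.23.
Midpoints: Q̄_A = 1364.0, P̄_B = 57.52.
ε = (ΔQ_A/Q̄_A)/(ΔP_B/P̄_B) = (-456/1364.0)/(-10.23/57.52) ≈ 1.88.

1.88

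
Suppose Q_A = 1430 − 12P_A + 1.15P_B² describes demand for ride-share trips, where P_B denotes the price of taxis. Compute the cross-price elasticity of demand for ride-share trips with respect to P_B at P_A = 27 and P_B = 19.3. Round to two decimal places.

At P_A = 27 and P_B = 19.3: Q_A = 1534.363.
∂Q_A/∂P_B = 2.3P_B = 2.3(19.3) = 44.3900.
ε = (∂Q_A/∂P_B)(P_B/Q_A) = 44.3900 × (19.3/1534.363) ≈ 0.56.
ε > 0: substitutes.

0.56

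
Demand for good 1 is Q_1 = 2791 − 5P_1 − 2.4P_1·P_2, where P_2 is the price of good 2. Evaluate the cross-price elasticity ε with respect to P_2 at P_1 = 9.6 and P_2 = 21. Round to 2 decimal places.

At P_1 = 9.6 and P_2 = 21: Q_1 = 2259.16.
∂Q_1/∂P_2 = -2.4P_1 = -2.4(9.6) = -23.0400.
ε = (∂Q_1/∂P_2)(P_2/Q_1) = -23.0400 × (21/2259.16) ≈ -0.21.

-0.21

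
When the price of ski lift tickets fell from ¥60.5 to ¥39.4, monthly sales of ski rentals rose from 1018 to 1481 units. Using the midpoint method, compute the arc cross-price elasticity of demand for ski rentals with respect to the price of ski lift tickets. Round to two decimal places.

ΔQ_A = 1481 − 1018 = 463; ΔP_B = 39.4 − 60.5 = -21.1.
Midpoints: Q̄_A = 1249.5, P̄_B = 49.95.
ε = (ΔQ_A/Q̄_A)/(ΔP_B/P̄_B) = (463/1249.5)/(-21.1/49.95) ≈ -0.88.

-0.88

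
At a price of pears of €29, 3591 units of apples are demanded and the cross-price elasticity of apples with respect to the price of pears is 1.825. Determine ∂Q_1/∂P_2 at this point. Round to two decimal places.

ε = (∂Q_1/∂P_2)·(P_2/Q_1) ⇒ ∂Q_1/∂P_2 = ε·Q_1/P_2 = 1.825 × 3591/29 ≈ 225.99.

225.99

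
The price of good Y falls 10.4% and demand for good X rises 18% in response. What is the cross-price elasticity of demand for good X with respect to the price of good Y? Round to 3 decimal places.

ε = (%ΔQ of good X) / (%ΔP of good Y) = (18%) / (-10.4%) ≈ -1.731.
Negative cross-price elasticity: complements.

-1.731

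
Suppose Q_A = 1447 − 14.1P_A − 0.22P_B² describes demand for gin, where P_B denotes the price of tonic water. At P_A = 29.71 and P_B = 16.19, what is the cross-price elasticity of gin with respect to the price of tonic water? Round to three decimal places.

-0.119

At P_A = 29.71 and P_B = 16.19: Q_A = 970.423.
∂Q_A/∂P_B = -0.44P_B = -0.44(16.19) = -7.1236.
ε = (∂Q_A/∂P_B)(P_B/Q_A) = -7.1236 × (16.19/970.423) ≈ -0.119.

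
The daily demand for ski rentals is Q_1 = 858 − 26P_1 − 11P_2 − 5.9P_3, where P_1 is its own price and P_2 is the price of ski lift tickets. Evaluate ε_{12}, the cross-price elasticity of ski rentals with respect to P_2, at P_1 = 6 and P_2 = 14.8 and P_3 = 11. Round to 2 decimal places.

-0.34

At P_1 = 6 and P_2 = 14.8 and P_3 = 11: Q_1 = 474.3.
∂Q_1/∂P_2 = -11.
ε = (∂Q_1/∂P_2)(P_2/Q_1) = -11 × (14.8/474.3) ≈ -0.34.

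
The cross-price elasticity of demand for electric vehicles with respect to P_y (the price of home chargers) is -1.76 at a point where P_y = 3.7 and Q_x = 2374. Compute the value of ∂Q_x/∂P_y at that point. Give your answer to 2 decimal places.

-1129.25

ε = (∂Q_x/∂P_y)·(P_y/Q_x) ⇒ ∂Q_x/∂P_y = ε·Q_x/P_y = -1.76 × 2374/3.7 ≈ -1129.25.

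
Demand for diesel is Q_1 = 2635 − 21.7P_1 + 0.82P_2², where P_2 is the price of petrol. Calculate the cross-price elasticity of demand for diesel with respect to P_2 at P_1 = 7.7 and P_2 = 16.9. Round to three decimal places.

0.173

At P_1 = 7.7 and P_2 = 16.9: Q_1 = 2702.110.
∂Q_1/∂P_2 = 1.64P_2 = 1.64(16.9) = 27.7160.
ε = (∂Q_1/∂P_2)(P_2/Q_1) = 27.7160 × (16.9/2702.110) ≈ 0.173.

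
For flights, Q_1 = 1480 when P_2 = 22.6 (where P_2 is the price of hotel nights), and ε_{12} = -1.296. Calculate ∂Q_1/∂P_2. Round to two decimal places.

-84.87

ε = (∂Q_1/∂P_2)·(P_2/Q_1) ⇒ ∂Q_1/∂P_2 = ε·Q_1/P_2 = -1.296 × 1480/22.6 ≈ -84.87.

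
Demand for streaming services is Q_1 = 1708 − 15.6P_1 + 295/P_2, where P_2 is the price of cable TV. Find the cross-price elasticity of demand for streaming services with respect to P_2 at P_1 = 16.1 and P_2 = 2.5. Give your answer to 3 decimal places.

-0.075

At P_1 = 16.1 and P_2 = 2.5: Q_1 = 1574.84.
∂Q_1/∂P_2 = −295/P_2² = -47.2000.
ε = (∂Q_1/∂P_2)(P_2/Q_1) = -47.2000 × (2.5/1574.84) ≈ -0.075.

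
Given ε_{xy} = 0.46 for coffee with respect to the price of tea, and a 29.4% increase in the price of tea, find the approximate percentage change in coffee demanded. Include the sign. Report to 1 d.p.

%ΔQ ≈ ε × %ΔP of tea = 0.46 × (29.4%) = 13.5%.

13.5%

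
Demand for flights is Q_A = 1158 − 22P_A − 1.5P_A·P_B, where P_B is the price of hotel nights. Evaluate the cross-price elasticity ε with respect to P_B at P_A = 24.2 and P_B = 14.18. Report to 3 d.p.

-4.643

At P_A = 24.2 and P_B = 14.18: Q_A = 110.866.
∂Q_A/∂P_B = -1.5P_A = -1.5(24.2) = -36.3000.
ε = (∂Q_A/∂P_B)(P_B/Q_A) = -36.3000 × (14.18/110.866) ≈ -4.643.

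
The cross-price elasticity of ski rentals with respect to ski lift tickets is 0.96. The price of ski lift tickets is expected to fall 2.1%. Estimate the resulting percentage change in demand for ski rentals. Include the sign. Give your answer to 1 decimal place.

%ΔQ ≈ ε × %ΔP of ski lift tickets = 0.96 × (-2.1%) = -2.0%.

-2.0%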